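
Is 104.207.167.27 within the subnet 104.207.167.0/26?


Subnet network: 104.207.167.0
Test IP AND mask: 104.207.167.0
Yes, 104.207.167.27 is in 104.207.167.0/26


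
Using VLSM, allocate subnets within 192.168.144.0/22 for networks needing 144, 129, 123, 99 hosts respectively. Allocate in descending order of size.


144 hosts -> /24 (254 usable): 192.168.144.0/24
129 hosts -> /24 (254 usable): 192.168.145.0/24
123 hosts -> /25 (126 usable): 192.168.146.0/25
99 hosts -> /25 (126 usable): 192.168.146.128/25
Allocation: 192.168.144.0/24 (144 hosts, 254 usable); 192.168.145.0/24 (129 hosts, 254 usable); 192.168.146.0/25 (123 hosts, 126 usable); 192.168.146.128/25 (99 hosts, 126 usable)


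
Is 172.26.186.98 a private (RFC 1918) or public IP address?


RFC 1918 private ranges:
  10.0.0.0/8 (10.0.0.0 - 10.255.255.255)
  172.16.0.0/12 (172.16.0.0 - 172.31.255.255)
  192.168.0.0/16 (192.168.0.0 - 192.168.255.255)
Private (in 172.16.0.0/12)


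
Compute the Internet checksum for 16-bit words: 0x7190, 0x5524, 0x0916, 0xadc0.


Sum all words (with carry folding):
+ 0x7190 = 0x7190
+ 0x5524 = 0xc6b4
+ 0x0916 = 0xcfca
+ 0xadc0 = 0x7d8b
One's complement: ~0x7d8b
Checksum = 0x8274


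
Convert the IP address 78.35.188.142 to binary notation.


78 = 01001110
35 = 00100011
188 = 10111100
142 = 10001110
Binary: 01001110.00100011.10111100.10001110


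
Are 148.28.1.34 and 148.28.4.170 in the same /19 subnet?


Mask: 255.255.224.0
148.28.1.34 AND mask = 148.28.0.0
148.28.4.170 AND mask = 148.28.0.0
Yes, same subnet (148.28.0.0)


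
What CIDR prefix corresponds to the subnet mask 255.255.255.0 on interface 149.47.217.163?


Binary: 11111111.11111111.11111111.00000000
Count leading 1s
Prefix: /24


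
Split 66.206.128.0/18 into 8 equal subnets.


New prefix = 18 + 3 = 21
Each subnet has 2048 addresses
  66.206.128.0/21
  66.206.136.0/21
  66.206.144.0/21
  66.206.152.0/21
  66.206.160.0/21
  66.206.168.0/21
  66.206.176.0/21
  66.206.184.0/21
Subnets: 66.206.128.0/21, 66.206.136.0/21, 66.206.144.0/21, 66.206.152.0/21, 66.206.160.0/21, 66.206.168.0/21, 66.206.176.0/21, 66.206.184.0/21


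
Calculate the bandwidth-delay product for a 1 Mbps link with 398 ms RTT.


BDP = bandwidth * RTT
= 1 Mbps * 398 ms
= 1 * 1e6 * 398 / 1000 bits
= 398000 bits
= 49750 bytes
= 48.584 KB
BDP = 398000 bits (49750 bytes)


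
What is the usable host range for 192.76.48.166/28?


Network: 192.76.48.160
Broadcast: 192.76.48.175
First usable = network + 1
Last usable = broadcast - 1
Range: 192.76.48.161 to 192.76.48.174


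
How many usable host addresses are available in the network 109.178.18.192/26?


Host bits = 32 - 26 = 6
Total addresses = 2^6 = 64
Usable = total - 2 (network and broadcast)
Usable hosts: 62


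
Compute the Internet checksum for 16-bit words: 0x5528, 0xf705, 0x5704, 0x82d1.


Sum all words (with carry folding):
+ 0x5528 = 0x5528
+ 0xf705 = 0x4c2e
+ 0x5704 = 0xa332
+ 0x82d1 = 0x2604
One's complement: ~0x2604
Checksum = 0xd9fb


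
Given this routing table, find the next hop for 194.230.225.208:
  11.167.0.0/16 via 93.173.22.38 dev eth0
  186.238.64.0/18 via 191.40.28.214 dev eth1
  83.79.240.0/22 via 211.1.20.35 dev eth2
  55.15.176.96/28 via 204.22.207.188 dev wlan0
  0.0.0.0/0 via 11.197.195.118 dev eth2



Longest prefix match for 194.230.225.208:
  /16 11.167.0.0: no
  /18 186.238.64.0: no
  /22 83.79.240.0: no
  /28 55.15.176.96: no
  /0 0.0.0.0: MATCH
Selected: next-hop 11.197.195.118 via eth2 (matched /0)


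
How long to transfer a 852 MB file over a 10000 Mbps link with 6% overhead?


Effective throughput = 10000 * (1 - 6/100) = 9400 Mbps
File size in Mb = 852 * 8 = 6816 Mb
Time = 6816 / 9400
Time = 0.7251 seconds


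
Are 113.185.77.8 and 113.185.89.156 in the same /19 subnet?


Mask: 255.255.224.0
113.185.77.8 AND mask = 113.185.64.0
113.185.89.156 AND mask = 113.185.64.0
Yes, same subnet (113.185.64.0)


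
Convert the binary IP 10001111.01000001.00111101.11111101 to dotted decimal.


10001111 = 143
01000001 = 65
00111101 = 61
11111101 = 253
IP: 143.65.61.253


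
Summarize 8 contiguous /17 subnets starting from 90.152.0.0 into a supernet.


Original prefix: /17
Number of subnets: 8 = 2^3
New prefix = 17 - 3 = 14
Supernet: 90.152.0.0/14


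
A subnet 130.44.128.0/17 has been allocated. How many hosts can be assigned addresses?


Host bits = 32 - 17 = 15
Total addresses = 2^15 = 32768
Usable = total - 2 (network and broadcast)
Usable hosts: 32766


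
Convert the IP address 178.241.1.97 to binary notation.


178 = 10110010
241 = 11110001
1 = 00000001
97 = 01100001
Binary: 10110010.11110001.00000001.01100001


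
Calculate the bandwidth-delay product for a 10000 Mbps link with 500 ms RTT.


BDP = bandwidth * RTT
= 10000 Mbps * 500 ms
= 10000 * 1e6 * 500 / 1000 bits
= 5000000000 bits
= 625000000 bytes
= 610351.5625 KB
BDP = 5000000000 bits (625000000 bytes)


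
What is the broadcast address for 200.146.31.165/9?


Network: 200.128.0.0/9
Host bits = 23
Set all host bits to 1:
Broadcast: 200.255.255.255


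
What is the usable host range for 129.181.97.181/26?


Network: 129.181.97.128
Broadcast: 129.181.97.191
First usable = network + 1
Last usable = broadcast - 1
Range: 129.181.97.129 to 129.181.97.190


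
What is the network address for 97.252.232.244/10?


IP:   01100001.11111100.11101000.11110100
Mask: 11111111.11000000.00000000.00000000
AND operation:
Net:  01100001.11000000.00000000.00000000
Network: 97.192.0.0/10


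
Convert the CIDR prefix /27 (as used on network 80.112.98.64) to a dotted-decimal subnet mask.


/27 means 27 network bits, 5 host bits
Binary: 11111111111111111111111111100000
Mask: 255.255.255.224


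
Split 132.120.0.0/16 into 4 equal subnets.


New prefix = 16 + 2 = 18
Each subnet has 16384 addresses
  132.120.0.0/18
  132.120.64.0/18
  132.120.128.0/18
  132.120.192.0/18
Subnets: 132.120.0.0/18, 132.120.64.0/18, 132.120.128.0/18, 132.120.192.0/18


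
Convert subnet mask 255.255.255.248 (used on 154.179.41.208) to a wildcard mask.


Subnet mask: 255.255.255.248
Wildcard = 255.255.255.255 - subnet mask
255 - 255 = 0
255 - 255 = 0
255 - 255 = 0
255 - 248 = 7
Wildcard: 0.0.0.7


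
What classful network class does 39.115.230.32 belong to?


First octet: 39
Binary: 00100111
0xxxxxxx -> Class A (1-126)
Class A, default mask 255.0.0.0 (/8)


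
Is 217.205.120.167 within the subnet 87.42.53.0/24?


Subnet network: 87.42.53.0
Test IP AND mask: 217.205.120.0
No, 217.205.120.167 is not in 87.42.53.0/24


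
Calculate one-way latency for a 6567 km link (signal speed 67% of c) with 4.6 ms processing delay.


Speed = 0.67 * 3e5 km/s = 201000 km/s
Propagation delay = 6567 / 201000 = 0.0327 s = 32.6716 ms
Processing delay = 4.6 ms
Total one-way latency = 37.2716 ms


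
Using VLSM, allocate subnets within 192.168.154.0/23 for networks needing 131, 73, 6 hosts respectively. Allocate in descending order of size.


131 hosts -> /24 (254 usable): 192.168.154.0/24
73 hosts -> /25 (126 usable): 192.168.155.0/25
6 hosts -> /29 (6 usable): 192.168.155.128/29
Allocation: 192.168.154.0/24 (131 hosts, 254 usable); 192.168.155.0/25 (73 hosts, 126 usable); 192.168.155.128/29 (6 hosts, 6 usable)


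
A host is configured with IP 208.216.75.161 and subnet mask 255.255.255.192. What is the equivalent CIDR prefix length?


Binary: 11111111.11111111.11111111.11000000
Count leading 1s
Prefix: /26


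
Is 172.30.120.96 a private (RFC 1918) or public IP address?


RFC 1918 private ranges:
  10.0.0.0/8 (10.0.0.0 - 10.255.255.255)
  172.16.0.0/12 (172.16.0.0 - 172.31.255.255)
  192.168.0.0/16 (192.168.0.0 - 192.168.255.255)
Private (in 172.16.0.0/12)


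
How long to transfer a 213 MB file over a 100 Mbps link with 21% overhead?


Effective throughput = 100 * (1 - 21/100) = 79 Mbps
File size in Mb = 213 * 8 = 1704 Mb
Time = 1704 / 79
Time = 21.5696 seconds


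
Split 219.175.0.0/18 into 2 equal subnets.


New prefix = 18 + 1 = 19
Each subnet has 8192 addresses
  219.175.0.0/19
  219.175.32.0/19
Subnets: 219.175.0.0/19, 219.175.32.0/19


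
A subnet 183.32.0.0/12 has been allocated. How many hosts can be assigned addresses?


Host bits = 32 - 12 = 20
Total addresses = 2^20 = 1048576
Usable = total - 2 (network and broadcast)
Usable hosts: 1048574


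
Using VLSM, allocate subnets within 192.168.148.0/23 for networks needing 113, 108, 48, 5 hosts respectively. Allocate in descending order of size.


113 hosts -> /25 (126 usable): 192.168.148.0/25
108 hosts -> /25 (126 usable): 192.168.148.128/25
48 hosts -> /26 (62 usable): 192.168.149.0/26
5 hosts -> /29 (6 usable): 192.168.149.64/29
Allocation: 192.168.148.0/25 (113 hosts, 126 usable); 192.168.148.128/25 (108 hosts, 126 usable); 192.168.149.0/26 (48 hosts, 62 usable); 192.168.149.64/29 (5 hosts, 6 usable)


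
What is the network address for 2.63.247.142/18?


IP:   00000010.00111111.11110111.10001110
Mask: 11111111.11111111.11000000.00000000
AND operation:
Net:  00000010.00111111.11000000.00000000
Network: 2.63.192.0/18


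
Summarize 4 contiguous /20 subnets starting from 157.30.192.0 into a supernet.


Original prefix: /20
Number of subnets: 4 = 2^2
New prefix = 20 - 2 = 18
Supernet: 157.30.192.0/18


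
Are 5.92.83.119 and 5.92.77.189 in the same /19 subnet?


Mask: 255.255.224.0
5.92.83.119 AND mask = 5.92.64.0
5.92.77.189 AND mask = 5.92.64.0
Yes, same subnet (5.92.64.0)


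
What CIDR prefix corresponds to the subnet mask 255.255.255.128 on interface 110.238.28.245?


Binary: 11111111.11111111.11111111.10000000
Count leading 1s
Prefix: /25


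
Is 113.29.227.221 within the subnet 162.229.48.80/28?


Subnet network: 162.229.48.80
Test IP AND mask: 113.29.227.208
No, 113.29.227.221 is not in 162.229.48.80/28


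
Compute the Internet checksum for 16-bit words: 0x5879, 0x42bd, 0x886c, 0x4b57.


Sum all words (with carry folding):
+ 0x5879 = 0x5879
+ 0x42bd = 0x9b36
+ 0x886c = 0x23a3
+ 0x4b57 = 0x6efa
One's complement: ~0x6efa
Checksum = 0x9105


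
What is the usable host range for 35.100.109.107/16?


Network: 35.100.0.0
Broadcast: 35.100.255.255
First usable = network + 1
Last usable = broadcast - 1
Range: 35.100.0.1 to 35.100.255.254


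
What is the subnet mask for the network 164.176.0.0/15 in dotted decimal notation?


/15 means 15 network bits, 17 host bits
Binary: 11111111111111100000000000000000
Mask: 255.254.0.0


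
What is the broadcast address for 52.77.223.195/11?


Network: 52.64.0.0/11
Host bits = 21
Set all host bits to 1:
Broadcast: 52.95.255.255


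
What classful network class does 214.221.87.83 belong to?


First octet: 214
Binary: 11010110
110xxxxx -> Class C (192-223)
Class C, default mask 255.255.255.0 (/24)


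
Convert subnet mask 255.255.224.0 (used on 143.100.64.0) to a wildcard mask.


Subnet mask: 255.255.224.0
Wildcard = 255.255.255.255 - subnet mask
255 - 255 = 0
255 - 255 = 0
255 - 224 = 31
255 - 0 = 255
Wildcard: 0.0.31.255


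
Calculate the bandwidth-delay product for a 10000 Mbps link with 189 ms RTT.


BDP = bandwidth * RTT
= 10000 Mbps * 189 ms
= 10000 * 1e6 * 189 / 1000 bits
= 1890000000 bits
= 236250000 bytes
= 230712.8906 KB
BDP = 1890000000 bits (236250000 bytes)


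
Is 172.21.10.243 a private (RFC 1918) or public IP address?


RFC 1918 private ranges:
  10.0.0.0/8 (10.0.0.0 - 10.255.255.255)
  172.16.0.0/12 (172.16.0.0 - 172.31.255.255)
  192.168.0.0/16 (192.168.0.0 - 192.168.255.255)
Private (in 172.16.0.0/12)


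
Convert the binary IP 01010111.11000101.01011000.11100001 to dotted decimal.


01010111 = 87
11000101 = 197
01011000 = 88
11100001 = 225
IP: 87.197.88.225


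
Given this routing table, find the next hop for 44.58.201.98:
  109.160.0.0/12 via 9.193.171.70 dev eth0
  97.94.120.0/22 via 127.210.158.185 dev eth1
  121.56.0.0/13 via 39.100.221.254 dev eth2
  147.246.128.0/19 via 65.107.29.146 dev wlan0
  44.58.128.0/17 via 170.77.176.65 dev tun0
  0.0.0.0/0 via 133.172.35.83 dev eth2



Longest prefix match for 44.58.201.98:
  /12 109.160.0.0: no
  /22 97.94.120.0: no
  /13 121.56.0.0: no
  /19 147.246.128.0: no
  /17 44.58.128.0: MATCH
  /0 0.0.0.0: MATCH
Selected: next-hop 170.77.176.65 via tun0 (matched /17)


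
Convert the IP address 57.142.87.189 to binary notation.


57 = 00111001
142 = 10001110
87 = 01010111
189 = 10111101
Binary: 00111001.10001110.01010111.10111101


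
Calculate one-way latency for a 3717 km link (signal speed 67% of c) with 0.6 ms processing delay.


Speed = 0.67 * 3e5 km/s = 201000 km/s
Propagation delay = 3717 / 201000 = 0.0185 s = 18.4925 ms
Processing delay = 0.6 ms
Total one-way latency = 19.0925 ms


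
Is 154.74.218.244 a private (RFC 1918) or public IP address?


RFC 1918 private ranges:
  10.0.0.0/8 (10.0.0.0 - 10.255.255.255)
  172.16.0.0/12 (172.16.0.0 - 172.31.255.255)
  192.168.0.0/16 (192.168.0.0 - 192.168.255.255)
Public (not in any RFC 1918 range)


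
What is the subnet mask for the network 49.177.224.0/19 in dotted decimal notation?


/19 means 19 network bits, 13 host bits
Binary: 11111111111111111110000000000000
Mask: 255.255.224.0


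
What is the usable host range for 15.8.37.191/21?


Network: 15.8.32.0
Broadcast: 15.8.39.255
First usable = network + 1
Last usable = broadcast - 1
Range: 15.8.32.1 to 15.8.39.254


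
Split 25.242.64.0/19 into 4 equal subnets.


New prefix = 19 + 2 = 21
Each subnet has 2048 addresses
  25.242.64.0/21
  25.242.72.0/21
  25.242.80.0/21
  25.242.88.0/21
Subnets: 25.242.64.0/21, 25.242.72.0/21, 25.242.80.0/21, 25.242.88.0/21


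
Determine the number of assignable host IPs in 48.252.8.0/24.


Host bits = 32 - 24 = 8
Total addresses = 2^8 = 256
Usable = total - 2 (network and broadcast)
Usable hosts: 254


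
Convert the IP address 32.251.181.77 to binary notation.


32 = 00100000
251 = 11111011
181 = 10110101
77 = 01001101
Binary: 00100000.11111011.10110101.01001101


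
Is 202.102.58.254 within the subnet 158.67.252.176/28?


Subnet network: 158.67.252.176
Test IP AND mask: 202.102.58.240
No, 202.102.58.254 is not in 158.67.252.176/28


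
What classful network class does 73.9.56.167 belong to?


First octet: 73
Binary: 01001001
0xxxxxxx -> Class A (1-126)
Class A, default mask 255.0.0.0 (/8)


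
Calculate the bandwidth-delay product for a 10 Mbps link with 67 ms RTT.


BDP = bandwidth * RTT
= 10 Mbps * 67 ms
= 10 * 1e6 * 67 / 1000 bits
= 670000 bits
= 83750 bytes
= 81.7871 KB
BDP = 670000 bits (83750 bytes)


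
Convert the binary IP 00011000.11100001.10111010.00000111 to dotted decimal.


00011000 = 24
11100001 = 225
10111010 = 186
00000111 = 7
IP: 24.225.186.7


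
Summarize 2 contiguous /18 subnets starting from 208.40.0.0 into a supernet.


Original prefix: /18
Number of subnets: 2 = 2^1
New prefix = 18 - 1 = 17
Supernet: 208.40.0.0/17


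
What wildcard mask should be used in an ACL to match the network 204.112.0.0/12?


Subnet mask: 255.240.0.0
Wildcard = 255.255.255.255 - subnet mask
255 - 255 = 0
255 - 240 = 15
255 - 0 = 255
255 - 0 = 255
Wildcard: 0.15.255.255


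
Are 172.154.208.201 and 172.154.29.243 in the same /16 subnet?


Mask: 255.255.0.0
172.154.208.201 AND mask = 172.154.0.0
172.154.29.243 AND mask = 172.154.0.0
Yes, same subnet (172.154.0.0)


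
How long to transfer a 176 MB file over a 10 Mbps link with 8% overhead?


Effective throughput = 10 * (1 - 8/100) = 9.2 Mbps
File size in Mb = 176 * 8 = 1408 Mb
Time = 1408 / 9.2
Time = 153.0435 seconds


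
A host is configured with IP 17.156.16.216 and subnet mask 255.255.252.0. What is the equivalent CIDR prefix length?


Binary: 11111111.11111111.11111100.00000000
Count leading 1s
Prefix: /22


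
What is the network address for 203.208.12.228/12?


IP:   11001011.11010000.00001100.11100100
Mask: 11111111.11110000.00000000.00000000
AND operation:
Net:  11001011.11010000.00000000.00000000
Network: 203.208.0.0/12


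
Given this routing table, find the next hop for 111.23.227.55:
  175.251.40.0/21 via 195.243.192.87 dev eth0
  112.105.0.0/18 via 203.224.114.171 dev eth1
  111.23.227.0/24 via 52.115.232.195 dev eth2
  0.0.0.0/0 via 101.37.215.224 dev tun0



Longest prefix match for 111.23.227.55:
  /21 175.251.40.0: no
  /18 112.105.0.0: no
  /24 111.23.227.0: MATCH
  /0 0.0.0.0: MATCH
Selected: next-hop 52.115.232.195 via eth2 (matched /24)


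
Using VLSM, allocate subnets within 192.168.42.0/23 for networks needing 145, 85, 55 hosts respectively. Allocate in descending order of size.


145 hosts -> /24 (254 usable): 192.168.42.0/24
85 hosts -> /25 (126 usable): 192.168.43.0/25
55 hosts -> /26 (62 usable): 192.168.43.128/26
Allocation: 192.168.42.0/24 (145 hosts, 254 usable); 192.168.43.0/25 (85 hosts, 126 usable); 192.168.43.128/26 (55 hosts, 62 usable)


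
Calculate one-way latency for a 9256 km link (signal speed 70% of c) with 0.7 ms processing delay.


Speed = 0.7 * 3e5 km/s = 210000 km/s
Propagation delay = 9256 / 210000 = 0.0441 s = 44.0762 ms
Processing delay = 0.7 ms
Total one-way latency = 44.7762 ms


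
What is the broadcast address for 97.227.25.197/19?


Network: 97.227.0.0/19
Host bits = 13
Set all host bits to 1:
Broadcast: 97.227.31.255


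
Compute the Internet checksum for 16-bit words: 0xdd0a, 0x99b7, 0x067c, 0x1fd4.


Sum all words (with carry folding):
+ 0xdd0a = 0xdd0a
+ 0x99b7 = 0x76c2
+ 0x067c = 0x7d3e
+ 0x1fd4 = 0x9d12
One's complement: ~0x9d12
Checksum = 0x62ed


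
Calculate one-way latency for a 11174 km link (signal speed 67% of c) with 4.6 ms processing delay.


Speed = 0.67 * 3e5 km/s = 201000 km/s
Propagation delay = 11174 / 201000 = 0.0556 s = 55.592 ms
Processing delay = 4.6 ms
Total one-way latency = 60.192 ms


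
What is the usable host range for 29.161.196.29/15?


Network: 29.160.0.0
Broadcast: 29.161.255.255
First usable = network + 1
Last usable = broadcast - 1
Range: 29.160.0.1 to 29.161.255.254


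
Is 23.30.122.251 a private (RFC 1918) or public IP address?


RFC 1918 private ranges:
  10.0.0.0/8 (10.0.0.0 - 10.255.255.255)
  172.16.0.0/12 (172.16.0.0 - 172.31.255.255)
  192.168.0.0/16 (192.168.0.0 - 192.168.255.255)
Public (not in any RFC 1918 range)


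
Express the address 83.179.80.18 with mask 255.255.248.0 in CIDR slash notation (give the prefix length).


Binary: 11111111.11111111.11111000.00000000
Count leading 1s
Prefix: /21


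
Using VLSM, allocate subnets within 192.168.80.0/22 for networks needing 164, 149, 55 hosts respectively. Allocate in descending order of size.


164 hosts -> /24 (254 usable): 192.168.80.0/24
149 hosts -> /24 (254 usable): 192.168.81.0/24
55 hosts -> /26 (62 usable): 192.168.82.0/26
Allocation: 192.168.80.0/24 (164 hosts, 254 usable); 192.168.81.0/24 (149 hosts, 254 usable); 192.168.82.0/26 (55 hosts, 62 usable)


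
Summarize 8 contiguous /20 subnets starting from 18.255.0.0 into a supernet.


Original prefix: /20
Number of subnets: 8 = 2^3
New prefix = 20 - 3 = 17
Supernet: 18.255.0.0/17


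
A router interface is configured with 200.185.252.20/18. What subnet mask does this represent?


/18 means 18 network bits, 14 host bits
Binary: 11111111111111111100000000000000
Mask: 255.255.192.0


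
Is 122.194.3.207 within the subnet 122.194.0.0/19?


Subnet network: 122.194.0.0
Test IP AND mask: 122.194.0.0
Yes, 122.194.3.207 is in 122.194.0.0/19


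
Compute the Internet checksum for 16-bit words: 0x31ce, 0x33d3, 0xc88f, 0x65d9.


Sum all words (with carry folding):
+ 0x31ce = 0x31ce
+ 0x33d3 = 0x65a1
+ 0xc88f = 0x2e31
+ 0x65d9 = 0x940a
One's complement: ~0x940a
Checksum = 0x6bf5


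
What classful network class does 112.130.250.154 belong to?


First octet: 112
Binary: 01110000
0xxxxxxx -> Class A (1-126)
Class A, default mask 255.0.0.0 (/8)


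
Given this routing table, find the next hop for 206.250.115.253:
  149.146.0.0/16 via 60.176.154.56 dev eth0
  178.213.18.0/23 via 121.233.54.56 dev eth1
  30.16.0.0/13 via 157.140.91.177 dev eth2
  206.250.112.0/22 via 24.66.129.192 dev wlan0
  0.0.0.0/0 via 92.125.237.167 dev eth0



Longest prefix match for 206.250.115.253:
  /16 149.146.0.0: no
  /23 178.213.18.0: no
  /13 30.16.0.0: no
  /22 206.250.112.0: MATCH
  /0 0.0.0.0: MATCH
Selected: next-hop 24.66.129.192 via wlan0 (matched /22)


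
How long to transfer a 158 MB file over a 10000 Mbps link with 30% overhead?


Effective throughput = 10000 * (1 - 30/100) = 7000 Mbps
File size in Mb = 158 * 8 = 1264 Mb
Time = 1264 / 7000
Time = 0.1806 seconds


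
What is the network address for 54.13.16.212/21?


IP:   00110110.00001101.00010000.11010100
Mask: 11111111.11111111.11111000.00000000
AND operation:
Net:  00110110.00001101.00010000.00000000
Network: 54.13.16.0/21


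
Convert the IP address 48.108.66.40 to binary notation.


48 = 00110000
108 = 01101100
66 = 01000010
40 = 00101000
Binary: 00110000.01101100.01000010.00101000


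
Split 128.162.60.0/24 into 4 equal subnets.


New prefix = 24 + 2 = 26
Each subnet has 64 addresses
  128.162.60.0/26
  128.162.60.64/26
  128.162.60.128/26
  128.162.60.192/26
Subnets: 128.162.60.0/26, 128.162.60.64/26, 128.162.60.128/26, 128.162.60.192/26


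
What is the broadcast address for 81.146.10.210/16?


Network: 81.146.0.0/16
Host bits = 16
Set all host bits to 1:
Broadcast: 81.146.255.255


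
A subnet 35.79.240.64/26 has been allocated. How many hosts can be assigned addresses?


Host bits = 32 - 26 = 6
Total addresses = 2^6 = 64
Usable = total - 2 (network and broadcast)
Usable hosts: 62


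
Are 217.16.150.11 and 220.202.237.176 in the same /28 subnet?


Mask: 255.255.255.240
217.16.150.11 AND mask = 217.16.150.0
220.202.237.176 AND mask = 220.202.237.176
No, different subnets (217.16.150.0 vs 220.202.237.176)


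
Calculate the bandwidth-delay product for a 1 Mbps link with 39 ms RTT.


BDP = bandwidth * RTT
= 1 Mbps * 39 ms
= 1 * 1e6 * 39 / 1000 bits
= 39000 bits
= 4875 bytes
= 4.7607 KB
BDP = 39000 bits (4875 bytes)


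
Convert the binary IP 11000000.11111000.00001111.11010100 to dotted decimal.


11000000 = 192
11111000 = 248
00001111 = 15
11010100 = 212
IP: 192.248.15.212


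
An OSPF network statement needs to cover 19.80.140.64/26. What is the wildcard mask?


Subnet mask: 255.255.255.192
Wildcard = 255.255.255.255 - subnet mask
255 - 255 = 0
255 - 255 = 0
255 - 255 = 0
255 - 192 = 63
Wildcard: 0.0.0.63


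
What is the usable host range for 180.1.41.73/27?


Network: 180.1.41.64
Broadcast: 180.1.41.95
First usable = network + 1
Last usable = broadcast - 1
Range: 180.1.41.65 to 180.1.41.94


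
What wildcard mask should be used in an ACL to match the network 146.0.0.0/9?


Subnet mask: 255.128.0.0
Wildcard = 255.255.255.255 - subnet mask
255 - 255 = 0
255 - 128 = 127
255 - 0 = 255
255 - 0 = 255
Wildcard: 0.127.255.255


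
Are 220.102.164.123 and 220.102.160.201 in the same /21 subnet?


Mask: 255.255.248.0
220.102.164.123 AND mask = 220.102.160.0
220.102.160.201 AND mask = 220.102.160.0
Yes, same subnet (220.102.160.0)


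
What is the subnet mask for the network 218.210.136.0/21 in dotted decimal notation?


/21 means 21 network bits, 11 host bits
Binary: 11111111111111111111100000000000
Mask: 255.255.248.0


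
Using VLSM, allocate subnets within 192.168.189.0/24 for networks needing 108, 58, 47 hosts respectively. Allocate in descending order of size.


108 hosts -> /25 (126 usable): 192.168.189.0/25
58 hosts -> /26 (62 usable): 192.168.189.128/26
47 hosts -> /26 (62 usable): 192.168.189.192/26
Allocation: 192.168.189.0/25 (108 hosts, 126 usable); 192.168.189.128/26 (58 hosts, 62 usable); 192.168.189.192/26 (47 hosts, 62 usable)


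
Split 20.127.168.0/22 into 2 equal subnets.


New prefix = 22 + 1 = 23
Each subnet has 512 addresses
  20.127.168.0/23
  20.127.170.0/23
Subnets: 20.127.168.0/23, 20.127.170.0/23


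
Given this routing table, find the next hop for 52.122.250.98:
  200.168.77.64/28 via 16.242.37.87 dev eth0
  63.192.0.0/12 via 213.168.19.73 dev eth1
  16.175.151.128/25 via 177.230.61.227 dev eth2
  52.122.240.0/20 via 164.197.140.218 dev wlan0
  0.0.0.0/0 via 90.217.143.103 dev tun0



Longest prefix match for 52.122.250.98:
  /28 200.168.77.64: no
  /12 63.192.0.0: no
  /25 16.175.151.128: no
  /20 52.122.240.0: MATCH
  /0 0.0.0.0: MATCH
Selected: next-hop 164.197.140.218 via wlan0 (matched /20)


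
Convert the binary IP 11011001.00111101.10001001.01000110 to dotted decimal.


11011001 = 217
00111101 = 61
10001001 = 137
01000110 = 70
IP: 217.61.137.70


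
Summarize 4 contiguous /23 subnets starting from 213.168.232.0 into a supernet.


Original prefix: /23
Number of subnets: 4 = 2^2
New prefix = 23 - 2 = 21
Supernet: 213.168.232.0/21


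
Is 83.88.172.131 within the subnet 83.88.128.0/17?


Subnet network: 83.88.128.0
Test IP AND mask: 83.88.128.0
Yes, 83.88.172.131 is in 83.88.128.0/17


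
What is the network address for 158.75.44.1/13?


IP:   10011110.01001011.00101100.00000001
Mask: 11111111.11111000.00000000.00000000
AND operation:
Net:  10011110.01001000.00000000.00000000
Network: 158.72.0.0/13


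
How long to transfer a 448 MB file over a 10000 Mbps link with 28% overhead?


Effective throughput = 10000 * (1 - 28/100) = 7200 Mbps
File size in Mb = 448 * 8 = 3584 Mb
Time = 3584 / 7200
Time = 0.4978 seconds


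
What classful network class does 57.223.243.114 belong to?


First octet: 57
Binary: 00111001
0xxxxxxx -> Class A (1-126)
Class A, default mask 255.0.0.0 (/8)


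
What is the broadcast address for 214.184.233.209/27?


Network: 214.184.233.192/27
Host bits = 5
Set all host bits to 1:
Broadcast: 214.184.233.223


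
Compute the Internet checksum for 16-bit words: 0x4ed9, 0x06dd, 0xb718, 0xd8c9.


Sum all words (with carry folding):
+ 0x4ed9 = 0x4ed9
+ 0x06dd = 0x55b6
+ 0xb718 = 0x0ccf
+ 0xd8c9 = 0xe598
One's complement: ~0xe598
Checksum = 0x1a67


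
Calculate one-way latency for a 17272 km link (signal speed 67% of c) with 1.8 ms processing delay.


Speed = 0.67 * 3e5 km/s = 201000 km/s
Propagation delay = 17272 / 201000 = 0.0859 s = 85.9303 ms
Processing delay = 1.8 ms
Total one-way latency = 87.7303 ms


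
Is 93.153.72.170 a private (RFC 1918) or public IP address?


RFC 1918 private ranges:
  10.0.0.0/8 (10.0.0.0 - 10.255.255.255)
  172.16.0.0/12 (172.16.0.0 - 172.31.255.255)
  192.168.0.0/16 (192.168.0.0 - 192.168.255.255)
Public (not in any RFC 1918 range)


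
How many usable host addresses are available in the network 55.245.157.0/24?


Host bits = 32 - 24 = 8
Total addresses = 2^8 = 256
Usable = total - 2 (network and broadcast)
Usable hosts: 254


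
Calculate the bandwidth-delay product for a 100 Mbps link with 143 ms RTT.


BDP = bandwidth * RTT
= 100 Mbps * 143 ms
= 100 * 1e6 * 143 / 1000 bits
= 14300000 bits
= 1787500 bytes
= 1745.6055 KB
BDP = 14300000 bits (1787500 bytes)


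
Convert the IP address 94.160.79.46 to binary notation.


94 = 01011110
160 = 10100000
79 = 01001111
46 = 00101110
Binary: 01011110.10100000.01001111.00101110


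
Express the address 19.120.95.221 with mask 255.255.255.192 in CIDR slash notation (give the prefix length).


Binary: 11111111.11111111.11111111.11000000
Count leading 1s
Prefix: /26


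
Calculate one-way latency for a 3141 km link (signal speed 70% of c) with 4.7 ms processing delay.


Speed = 0.7 * 3e5 km/s = 210000 km/s
Propagation delay = 3141 / 210000 = 0.015 s = 14.9571 ms
Processing delay = 4.7 ms
Total one-way latency = 19.6571 ms


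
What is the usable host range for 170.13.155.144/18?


Network: 170.13.128.0
Broadcast: 170.13.191.255
First usable = network + 1
Last usable = broadcast - 1
Range: 170.13.128.1 to 170.13.191.254


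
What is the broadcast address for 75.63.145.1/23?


Network: 75.63.144.0/23
Host bits = 9
Set all host bits to 1:
Broadcast: 75.63.145.255


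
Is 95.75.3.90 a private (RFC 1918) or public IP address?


RFC 1918 private ranges:
  10.0.0.0/8 (10.0.0.0 - 10.255.255.255)
  172.16.0.0/12 (172.16.0.0 - 172.31.255.255)
  192.168.0.0/16 (192.168.0.0 - 192.168.255.255)
Public (not in any RFC 1918 range)


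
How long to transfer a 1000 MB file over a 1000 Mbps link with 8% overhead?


Effective throughput = 1000 * (1 - 8/100) = 920 Mbps
File size in Mb = 1000 * 8 = 8000 Mb
Time = 8000 / 920
Time = 8.6957 seconds


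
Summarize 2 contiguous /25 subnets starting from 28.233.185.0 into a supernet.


Original prefix: /25
Number of subnets: 2 = 2^1
New prefix = 25 - 1 = 24
Supernet: 28.233.185.0/24


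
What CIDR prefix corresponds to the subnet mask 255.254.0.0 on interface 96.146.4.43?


Binary: 11111111.11111110.00000000.00000000
Count leading 1s
Prefix: /15


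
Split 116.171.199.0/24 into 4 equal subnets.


New prefix = 24 + 2 = 26
Each subnet has 64 addresses
  116.171.199.0/26
  116.171.199.64/26
  116.171.199.128/26
  116.171.199.192/26
Subnets: 116.171.199.0/26, 116.171.199.64/26, 116.171.199.128/26, 116.171.199.192/26


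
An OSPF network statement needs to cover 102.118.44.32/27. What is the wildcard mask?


Subnet mask: 255.255.255.224
Wildcard = 255.255.255.255 - subnet mask
255 - 255 = 0
255 - 255 = 0
255 - 255 = 0
255 - 224 = 31
Wildcard: 0.0.0.31


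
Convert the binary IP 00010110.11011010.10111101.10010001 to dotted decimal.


00010110 = 22
11011010 = 218
10111101 = 189
10010001 = 145
IP: 22.218.189.145


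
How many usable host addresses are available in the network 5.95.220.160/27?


Host bits = 32 - 27 = 5
Total addresses = 2^5 = 32
Usable = total - 2 (network and broadcast)
Usable hosts: 30


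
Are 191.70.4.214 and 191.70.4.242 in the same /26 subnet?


Mask: 255.255.255.192
191.70.4.214 AND mask = 191.70.4.192
191.70.4.242 AND mask = 191.70.4.192
Yes, same subnet (191.70.4.192)


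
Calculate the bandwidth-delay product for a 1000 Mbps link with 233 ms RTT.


BDP = bandwidth * RTT
= 1000 Mbps * 233 ms
= 1000 * 1e6 * 233 / 1000 bits
= 233000000 bits
= 29125000 bytes
= 28442.3828 KB
BDP = 233000000 bits (29125000 bytes)


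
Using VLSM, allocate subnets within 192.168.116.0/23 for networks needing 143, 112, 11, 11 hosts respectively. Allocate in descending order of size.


143 hosts -> /24 (254 usable): 192.168.116.0/24
112 hosts -> /25 (126 usable): 192.168.117.0/25
11 hosts -> /28 (14 usable): 192.168.117.128/28
11 hosts -> /28 (14 usable): 192.168.117.144/28
Allocation: 192.168.116.0/24 (143 hosts, 254 usable); 192.168.117.0/25 (112 hosts, 126 usable); 192.168.117.128/28 (11 hosts, 14 usable); 192.168.117.144/28 (11 hosts, 14 usable)


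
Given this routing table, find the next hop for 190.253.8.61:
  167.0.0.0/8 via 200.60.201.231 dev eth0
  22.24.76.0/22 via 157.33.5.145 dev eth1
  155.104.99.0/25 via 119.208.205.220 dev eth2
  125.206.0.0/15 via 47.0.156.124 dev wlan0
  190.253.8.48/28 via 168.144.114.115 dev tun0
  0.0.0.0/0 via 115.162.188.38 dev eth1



Longest prefix match for 190.253.8.61:
  /8 167.0.0.0: no
  /22 22.24.76.0: no
  /25 155.104.99.0: no
  /15 125.206.0.0: no
  /28 190.253.8.48: MATCH
  /0 0.0.0.0: MATCH
Selected: next-hop 168.144.114.115 via tun0 (matched /28)


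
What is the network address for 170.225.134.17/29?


IP:   10101010.11100001.10000110.00010001
Mask: 11111111.11111111.11111111.11111000
AND operation:
Net:  10101010.11100001.10000110.00010000
Network: 170.225.134.16/29


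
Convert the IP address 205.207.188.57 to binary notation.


205 = 11001101
207 = 11001111
188 = 10111100
57 = 00111001
Binary: 11001101.11001111.10111100.00111001


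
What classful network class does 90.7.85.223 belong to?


First octet: 90
Binary: 01011010
0xxxxxxx -> Class A (1-126)
Class A, default mask 255.0.0.0 (/8)


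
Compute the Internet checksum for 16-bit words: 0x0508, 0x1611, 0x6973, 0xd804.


Sum all words (with carry folding):
+ 0x0508 = 0x0508
+ 0x1611 = 0x1b19
+ 0x6973 = 0x848c
+ 0xd804 = 0x5c91
One's complement: ~0x5c91
Checksum = 0xa36e


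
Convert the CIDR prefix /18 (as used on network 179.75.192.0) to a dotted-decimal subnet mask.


/18 means 18 network bits, 14 host bits
Binary: 11111111111111111100000000000000
Mask: 255.255.192.0


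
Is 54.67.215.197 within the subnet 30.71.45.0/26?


Subnet network: 30.71.45.0
Test IP AND mask: 54.67.215.192
No, 54.67.215.197 is not in 30.71.45.0/26


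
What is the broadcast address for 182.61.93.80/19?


Network: 182.61.64.0/19
Host bits = 13
Set all host bits to 1:
Broadcast: 182.61.95.255


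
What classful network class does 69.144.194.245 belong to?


First octet: 69
Binary: 01000101
0xxxxxxx -> Class A (1-126)
Class A, default mask 255.0.0.0 (/8)


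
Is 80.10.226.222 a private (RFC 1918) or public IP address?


RFC 1918 private ranges:
  10.0.0.0/8 (10.0.0.0 - 10.255.255.255)
  172.16.0.0/12 (172.16.0.0 - 172.31.255.255)
  192.168.0.0/16 (192.168.0.0 - 192.168.255.255)
Public (not in any RFC 1918 range)


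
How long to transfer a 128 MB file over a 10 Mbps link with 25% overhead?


Effective throughput = 10 * (1 - 25/100) = 7.5 Mbps
File size in Mb = 128 * 8 = 1024 Mb
Time = 1024 / 7.5
Time = 136.5333 seconds


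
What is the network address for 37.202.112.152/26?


IP:   00100101.11001010.01110000.10011000
Mask: 11111111.11111111.11111111.11000000
AND operation:
Net:  00100101.11001010.01110000.10000000
Network: 37.202.112.128/26


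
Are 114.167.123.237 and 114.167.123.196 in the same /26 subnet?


Mask: 255.255.255.192
114.167.123.237 AND mask = 114.167.123.192
114.167.123.196 AND mask = 114.167.123.192
Yes, same subnet (114.167.123.192)


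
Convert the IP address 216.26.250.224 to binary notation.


216 = 11011000
26 = 00011010
250 = 11111010
224 = 11100000
Binary: 11011000.00011010.11111010.11100000


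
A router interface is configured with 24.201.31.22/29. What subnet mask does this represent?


/29 means 29 network bits, 3 host bits
Binary: 11111111111111111111111111111000
Mask: 255.255.255.248


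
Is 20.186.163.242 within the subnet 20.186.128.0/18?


Subnet network: 20.186.128.0
Test IP AND mask: 20.186.128.0
Yes, 20.186.163.242 is in 20.186.128.0/18


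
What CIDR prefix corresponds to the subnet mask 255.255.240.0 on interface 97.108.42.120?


Binary: 11111111.11111111.11110000.00000000
Count leading 1s
Prefix: /20


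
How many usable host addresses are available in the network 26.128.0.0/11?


Host bits = 32 - 11 = 21
Total addresses = 2^21 = 2097152
Usable = total - 2 (network and broadcast)
Usable hosts: 2097150


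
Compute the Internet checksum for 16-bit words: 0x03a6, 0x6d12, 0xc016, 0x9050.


Sum all words (with carry folding):
+ 0x03a6 = 0x03a6
+ 0x6d12 = 0x70b8
+ 0xc016 = 0x30cf
+ 0x9050 = 0xc11f
One's complement: ~0xc11f
Checksum = 0x3ee0


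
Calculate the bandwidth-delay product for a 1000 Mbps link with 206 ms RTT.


BDP = bandwidth * RTT
= 1000 Mbps * 206 ms
= 1000 * 1e6 * 206 / 1000 bits
= 206000000 bits
= 25750000 bytes
= 25146.4844 KB
BDP = 206000000 bits (25750000 bytes)


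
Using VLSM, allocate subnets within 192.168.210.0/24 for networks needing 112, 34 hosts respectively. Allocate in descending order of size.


112 hosts -> /25 (126 usable): 192.168.210.0/25
34 hosts -> /26 (62 usable): 192.168.210.128/26
Allocation: 192.168.210.0/25 (112 hosts, 126 usable); 192.168.210.128/26 (34 hosts, 62 usable)


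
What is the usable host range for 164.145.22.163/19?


Network: 164.145.0.0
Broadcast: 164.145.31.255
First usable = network + 1
Last usable = broadcast - 1
Range: 164.145.0.1 to 164.145.31.254


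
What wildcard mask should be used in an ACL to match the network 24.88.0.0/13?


Subnet mask: 255.248.0.0
Wildcard = 255.255.255.255 - subnet mask
255 - 255 = 0
255 - 248 = 7
255 - 0 = 255
255 - 0 = 255
Wildcard: 0.7.255.255


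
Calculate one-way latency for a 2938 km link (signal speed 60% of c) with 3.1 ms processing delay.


Speed = 0.6 * 3e5 km/s = 180000 km/s
Propagation delay = 2938 / 180000 = 0.0163 s = 16.3222 ms
Processing delay = 3.1 ms
Total one-way latency = 19.4222 ms


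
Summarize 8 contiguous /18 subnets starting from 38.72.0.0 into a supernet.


Original prefix: /18
Number of subnets: 8 = 2^3
New prefix = 18 - 3 = 15
Supernet: 38.72.0.0/15


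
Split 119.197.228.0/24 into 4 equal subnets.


New prefix = 24 + 2 = 26
Each subnet has 64 addresses
  119.197.228.0/26
  119.197.228.64/26
  119.197.228.128/26
  119.197.228.192/26
Subnets: 119.197.228.0/26, 119.197.228.64/26, 119.197.228.128/26, 119.197.228.192/26


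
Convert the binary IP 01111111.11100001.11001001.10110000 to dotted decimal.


01111111 = 127
11100001 = 225
11001001 = 201
10110000 = 176
IP: 127.225.201.176


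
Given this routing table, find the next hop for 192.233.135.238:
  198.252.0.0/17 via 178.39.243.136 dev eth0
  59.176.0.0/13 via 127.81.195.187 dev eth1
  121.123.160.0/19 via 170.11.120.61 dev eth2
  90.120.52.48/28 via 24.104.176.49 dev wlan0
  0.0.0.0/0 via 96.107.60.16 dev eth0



Longest prefix match for 192.233.135.238:
  /17 198.252.0.0: no
  /13 59.176.0.0: no
  /19 121.123.160.0: no
  /28 90.120.52.48: no
  /0 0.0.0.0: MATCH
Selected: next-hop 96.107.60.16 via eth0 (matched /0)


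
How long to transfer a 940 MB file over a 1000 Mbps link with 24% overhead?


Effective throughput = 1000 * (1 - 24/100) = 760 Mbps
File size in Mb = 940 * 8 = 7520 Mb
Time = 7520 / 760
Time = 9.8947 seconds


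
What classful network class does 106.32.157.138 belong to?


First octet: 106
Binary: 01101010
0xxxxxxx -> Class A (1-126)
Class A, default mask 255.0.0.0 (/8)


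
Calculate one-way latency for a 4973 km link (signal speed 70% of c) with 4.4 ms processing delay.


Speed = 0.7 * 3e5 km/s = 210000 km/s
Propagation delay = 4973 / 210000 = 0.0237 s = 23.681 ms
Processing delay = 4.4 ms
Total one-way latency = 28.081 ms


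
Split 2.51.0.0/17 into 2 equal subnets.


New prefix = 17 + 1 = 18
Each subnet has 16384 addresses
  2.51.0.0/18
  2.51.64.0/18
Subnets: 2.51.0.0/18, 2.51.64.0/18


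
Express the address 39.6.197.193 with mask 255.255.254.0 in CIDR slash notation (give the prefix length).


Binary: 11111111.11111111.11111110.00000000
Count leading 1s
Prefix: /23


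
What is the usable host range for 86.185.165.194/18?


Network: 86.185.128.0
Broadcast: 86.185.191.255
First usable = network + 1
Last usable = broadcast - 1
Range: 86.185.128.1 to 86.185.191.254


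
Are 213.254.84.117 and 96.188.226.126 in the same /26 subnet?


Mask: 255.255.255.192
213.254.84.117 AND mask = 213.254.84.64
96.188.226.126 AND mask = 96.188.226.64
No, different subnets (213.254.84.64 vs 96.188.226.64)


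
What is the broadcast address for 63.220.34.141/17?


Network: 63.220.0.0/17
Host bits = 15
Set all host bits to 1:
Broadcast: 63.220.127.255


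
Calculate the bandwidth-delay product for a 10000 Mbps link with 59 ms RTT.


BDP = bandwidth * RTT
= 10000 Mbps * 59 ms
= 10000 * 1e6 * 59 / 1000 bits
= 590000000 bits
= 73750000 bytes
= 72021.4844 KB
BDP = 590000000 bits (73750000 bytes)


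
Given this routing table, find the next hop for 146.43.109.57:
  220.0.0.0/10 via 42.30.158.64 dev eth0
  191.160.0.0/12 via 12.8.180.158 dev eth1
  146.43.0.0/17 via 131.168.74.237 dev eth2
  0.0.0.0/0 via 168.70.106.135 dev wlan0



Longest prefix match for 146.43.109.57:
  /10 220.0.0.0: no
  /12 191.160.0.0: no
  /17 146.43.0.0: MATCH
  /0 0.0.0.0: MATCH
Selected: next-hop 131.168.74.237 via eth2 (matched /17)


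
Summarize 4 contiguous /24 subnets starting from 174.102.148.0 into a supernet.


Original prefix: /24
Number of subnets: 4 = 2^2
New prefix = 24 - 2 = 22
Supernet: 174.102.148.0/22
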